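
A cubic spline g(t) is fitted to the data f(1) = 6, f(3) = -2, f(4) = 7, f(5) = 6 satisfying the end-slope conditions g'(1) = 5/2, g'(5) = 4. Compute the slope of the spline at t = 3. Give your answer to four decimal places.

Let M_i = g''(x_i). Step sizes h_i = 2, 1, 1; slopes of the chords Δ_i = (y_(i+1) - y_i)/h_i = -4, 9, -1.
  2·M_0 + 6·M_1 + 1·M_2 = 6(Δ_1 - Δ_0) = 78
  1·M_1 + 4·M_2 + 1·M_3 = 6(Δ_2 - Δ_1) = -60
Clamped end conditions give two more equations: 2h_0·M_0 + h_0·M_1 = 6(Δ_0 - g'(1)) = -39 and h_2·M_2 + 2h_2·M_3 = 6(g'(5) - Δ_2) = 30.
Hence M_0 = -246/11, M_1 = 555/22, M_2 = -315/11, M_3 = 645/22.
On [3, 4], g'(t) = b_1 + 2c_1·(t - 3) + 3d_1·(t - 3)² with b_1 = Δ_1 - h_1(2M_1 + M_2)/6 = 59/11, c_1 = M_1/2 = 555/44, d_1 = (M_2 - M_1)/(6h_1) = -395/44. So g'(3) = 59/11.

5.3636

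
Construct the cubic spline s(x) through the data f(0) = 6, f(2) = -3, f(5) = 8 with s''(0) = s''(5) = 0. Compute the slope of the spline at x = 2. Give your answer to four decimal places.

-1.2333

Let M_i = s''(x_i). Step sizes h_i = 2, 3; slopes of the chords Δ_i = (y_(i+1) - y_i)/h_i = -9/2, 11/3.
  2·M_0 + 10·M_1 + 3·M_2 = 6(Δ_1 - Δ_0) = 49
Natural end conditions: M_0 = M_2 = 0.
Solving the tridiagonal system: M_0 = 0, M_1 = 49/10, M_2 = 0.
On [2, 5], s'(x) = b_1 + 2c_1·(x - 2) + 3d_1·(x - 2)² with b_1 = Δ_1 - h_1(2M_1 + M_2)/6 = -37/30, c_1 = M_1/2 = 49/20, d_1 = (M_2 - M_1)/(6h_1) = -49/180. So s'(2) = -37/30.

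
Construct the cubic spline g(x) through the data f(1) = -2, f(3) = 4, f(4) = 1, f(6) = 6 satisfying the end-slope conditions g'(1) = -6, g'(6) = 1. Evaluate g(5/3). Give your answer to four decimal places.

-2.2454

Put M_i = g'' at the i-th knot. Here h = (2, 1, 2) and Δ = (3, -3, 5/2), so the interior equations h_(i-1)·M_(i-1) + 2(h_(i-1)+h_i)·M_i + h_i·M_(i+1) = 6(Δ_i − Δ_(i-1)) read
  2·M_0 + 6·M_1 + 1·M_2 = 6(Δ_1 - Δ_0) = -36
  1·M_1 + 6·M_2 + 2·M_3 = 6(Δ_2 - Δ_1) = 33
Clamped end conditions give two more equations: 2h_0·M_0 + h_0·M_1 = 6(Δ_0 - g'(1)) = 54 and h_2·M_2 + 2h_2·M_3 = 6(g'(6) - Δ_2) = -9.
Solving: M_0 = 667/32, M_1 = -235/16, M_2 = 167/16, M_3 = -239/32.
On [1, 3], g(x) = -2 - 6·(x - 1) + 667/64·(x - 1)² - 379/128·(x - 1)³.
With (x - 1) = 2/3: g(5/3) = -485/216.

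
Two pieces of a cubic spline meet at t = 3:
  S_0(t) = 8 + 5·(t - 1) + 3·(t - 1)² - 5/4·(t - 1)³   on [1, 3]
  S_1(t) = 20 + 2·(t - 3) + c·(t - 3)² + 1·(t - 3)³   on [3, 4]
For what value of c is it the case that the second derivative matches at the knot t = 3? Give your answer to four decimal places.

-4.5000

S_0''(t) = 6 - 15/2·(t - 1), so S_0''(3) = -9. On the right, S_1''(3) = 2c, so c = -9/2.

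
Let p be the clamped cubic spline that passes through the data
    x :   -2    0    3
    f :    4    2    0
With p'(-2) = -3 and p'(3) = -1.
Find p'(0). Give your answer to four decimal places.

-0.2000

Put M_i = p'' at the i-th knot. Here h = (2, 3) and Δ = (-1, -2/3), so the interior equations h_(i-1)·M_(i-1) + 2(h_(i-1)+h_i)·M_i + h_i·M_(i+1) = 6(Δ_i − Δ_(i-1)) read
  2·M_0 + 10·M_1 + 3·M_2 = 6(Δ_1 - Δ_0) = 2
Clamped end conditions give two more equations: 2h_0·M_0 + h_0·M_1 = 6(Δ_0 - p'(-2)) = 12 and h_1·M_1 + 2h_1·M_2 = 6(p'(3) - Δ_1) = -2.
Solving the tridiagonal system: M_0 = 16/5, M_1 = -2/5, M_2 = -2/15.
On [0, 3], p'(x) = b_1 + 2c_1·x + 3d_1·x² with b_1 = Δ_1 - h_1(2M_1 + M_2)/6 = -1/5, c_1 = M_1/2 = -1/5, d_1 = (M_2 - M_1)/(6h_1) = 2/135. So p'(0) = -1/5.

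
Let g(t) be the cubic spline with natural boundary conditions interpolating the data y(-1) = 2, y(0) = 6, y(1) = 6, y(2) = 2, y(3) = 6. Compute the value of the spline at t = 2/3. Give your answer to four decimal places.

Let σ_i = g''(x_i). Step sizes h_i = 1, 1, 1, 1; slopes of the chords Δ_i = (y_(i+1) - y_i)/h_i = 4, 0, -4, 4.
  1·σ_0 + 4·σ_1 + 1·σ_2 = 6(Δ_1 - Δ_0) = -24
  1·σ_1 + 4·σ_2 + 1·σ_3 = 6(Δ_2 - Δ_1) = -24
  1·σ_2 + 4·σ_3 + 1·σ_4 = 6(Δ_3 - Δ_2) = 48
Natural end conditions: σ_0 = σ_4 = 0.
Forward elimination and back-substitution give σ_0 = 0, σ_1 = -27/7, σ_2 = -60/7, σ_3 = 99/7, σ_4 = 0.
On [0, 1], g(t) = 6 + 19/7·t - 27/14·t² - 11/14·t³.
With t = 2/3: g(2/3) = 1270/189.

6.7196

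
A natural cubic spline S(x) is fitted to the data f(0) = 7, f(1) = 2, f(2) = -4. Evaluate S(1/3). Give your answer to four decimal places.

5.4074

Let M_i = S''(x_i). Step sizes h_i = 1, 1; slopes of the chords Δ_i = (y_(i+1) - y_i)/h_i = -5, -6.
  1·M_0 + 4·M_1 + 1·M_2 = 6(Δ_1 - Δ_0) = -6
Natural end conditions: M_0 = M_2 = 0.
Solving: M_0 = 0, M_1 = -3/2, M_2 = 0.
On [0, 1], S(x) = 7 - 19/4·x + 0·x² - 1/4·x³.
With x = 1/3: S(1/3) = 146/27.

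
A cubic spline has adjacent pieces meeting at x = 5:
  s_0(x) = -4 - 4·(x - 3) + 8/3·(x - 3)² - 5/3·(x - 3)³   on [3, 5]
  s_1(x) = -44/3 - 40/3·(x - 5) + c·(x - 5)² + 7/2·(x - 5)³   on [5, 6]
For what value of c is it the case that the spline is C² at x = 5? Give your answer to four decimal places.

s_0''(x) = 16/3 - 10·(x - 3), so s_0''(5) = -44/3. On the right, s_1''(5) = 2c, so c = -22/3.

-7.3333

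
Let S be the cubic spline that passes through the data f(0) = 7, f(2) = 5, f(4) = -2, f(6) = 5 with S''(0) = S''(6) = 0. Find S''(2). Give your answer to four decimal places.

-3.4000

With M_i denoting the second derivative at x_i, h_i = 2, 2, 2, and Δ_i = (y_(i+1) − y_i)/h_i = -1, -7/2, 7/2:
  2·M_0 + 8·M_1 + 2·M_2 = 6(Δ_1 - Δ_0) = -15
  2·M_1 + 8·M_2 + 2·M_3 = 6(Δ_2 - Δ_1) = 42
Natural end conditions: M_0 = M_3 = 0.
Hence M_0 = 0, M_1 = -17/5, M_2 = 61/10, M_3 = 0.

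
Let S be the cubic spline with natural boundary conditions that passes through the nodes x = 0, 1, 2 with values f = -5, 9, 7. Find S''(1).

Write M_i for S''(x_i). With h_i = 1, 1 and divided differences Δ_i = 14, -2, the continuity of S' gives the tridiagonal system
  1·M_0 + 4·M_1 + 1·M_2 = 6(Δ_1 - Δ_0) = -96
Natural end conditions: M_0 = M_2 = 0.
Hence M_0 = 0, M_1 = -24, M_2 = 0.

-24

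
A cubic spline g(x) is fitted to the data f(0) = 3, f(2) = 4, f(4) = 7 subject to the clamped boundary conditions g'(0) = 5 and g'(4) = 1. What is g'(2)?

Write M_i for g''(x_i). With h_i = 2, 2 and divided differences Δ_i = 1/2, 3/2, the continuity of g' gives the tridiagonal system
  2·M_0 + 8·M_1 + 2·M_2 = 6(Δ_1 - Δ_0) = 6
Clamped end conditions give two more equations: 2h_0·M_0 + h_0·M_1 = 6(Δ_0 - g'(0)) = -27 and h_1·M_1 + 2h_1·M_2 = 6(g'(4) - Δ_1) = -3.
Solving: M_0 = -17/2, M_1 = 7/2, M_2 = -5/2.
On [2, 4], g'(x) = b_1 + 2c_1·(x - 2) + 3d_1·(x - 2)² with b_1 = Δ_1 - h_1(2M_1 + M_2)/6 = 0, c_1 = M_1/2 = 7/4, d_1 = (M_2 - M_1)/(6h_1) = -1/2. So g'(2) = 0.

0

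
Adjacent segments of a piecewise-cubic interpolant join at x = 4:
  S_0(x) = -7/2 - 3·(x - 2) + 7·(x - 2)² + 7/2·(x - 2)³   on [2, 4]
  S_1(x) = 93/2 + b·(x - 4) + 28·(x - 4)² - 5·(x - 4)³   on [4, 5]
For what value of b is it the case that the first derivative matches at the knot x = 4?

S_0'(x) = -3 + 14·(x - 2) + 21/2·(x - 2)², so S_0'(4) = 67. On the right, S_1'(4) = b, so b = 67.

67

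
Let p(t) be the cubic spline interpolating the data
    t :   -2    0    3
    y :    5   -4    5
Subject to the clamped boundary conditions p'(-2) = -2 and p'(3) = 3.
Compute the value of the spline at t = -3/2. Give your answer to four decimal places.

3.2422

With M_i denoting the second derivative at x_i, h_i = 2, 3, and Δ_i = (y_(i+1) − y_i)/h_i = -9/2, 3:
  2·M_0 + 10·M_1 + 3·M_2 = 6(Δ_1 - Δ_0) = 45
Clamped end conditions give two more equations: 2h_0·M_0 + h_0·M_1 = 6(Δ_0 - p'(-2)) = -15 and h_1·M_1 + 2h_1·M_2 = 6(p'(3) - Δ_1) = 0.
Hence M_0 = -29/4, M_1 = 7, M_2 = -7/2.
On [-2, 0], p(t) = 5 - 2·(t + 2) - 29/8·(t + 2)² + 19/16·(t + 2)³.
With (t + 2) = 1/2: p(-3/2) = 415/128.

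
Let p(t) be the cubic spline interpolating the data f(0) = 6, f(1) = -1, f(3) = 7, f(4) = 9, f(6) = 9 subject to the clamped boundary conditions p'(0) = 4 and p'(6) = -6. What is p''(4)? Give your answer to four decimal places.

3.1398

Let M_i = p''(x_i). Step sizes h_i = 1, 2, 1, 2; slopes of the chords Δ_i = (y_(i+1) - y_i)/h_i = -7, 4, 2, 0.
  1·M_0 + 6·M_1 + 2·M_2 = 6(Δ_1 - Δ_0) = 66
  2·M_1 + 6·M_2 + 1·M_3 = 6(Δ_2 - Δ_1) = -12
  1·M_2 + 6·M_3 + 2·M_4 = 6(Δ_3 - Δ_2) = -12
Clamped end conditions give two more equations: 2h_0·M_0 + h_0·M_1 = 6(Δ_0 - p'(0)) = -66 and h_3·M_3 + 2h_3·M_4 = 6(p'(6) - Δ_3) = -36.
Solving: M_0 = -4070/93, M_1 = 2002/93, M_2 = -902/93, M_3 = 292/93, M_4 = -983/93.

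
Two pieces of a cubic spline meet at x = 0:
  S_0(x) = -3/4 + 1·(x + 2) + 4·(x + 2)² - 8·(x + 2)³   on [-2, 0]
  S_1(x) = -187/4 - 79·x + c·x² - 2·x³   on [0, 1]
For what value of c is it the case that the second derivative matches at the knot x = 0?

-44

S_0''(x) = 8 - 48·(x + 2), so S_0''(0) = -88. On the right, S_1''(0) = 2c, so c = -44.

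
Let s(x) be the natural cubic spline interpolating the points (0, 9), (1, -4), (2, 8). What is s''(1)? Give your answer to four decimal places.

Write M_i for s''(x_i). With h_i = 1, 1 and divided differences Δ_i = -13, 12, the continuity of s' gives the tridiagonal system
  1·M_0 + 4·M_1 + 1·M_2 = 6(Δ_1 - Δ_0) = 150
Natural end conditions: M_0 = M_2 = 0.
Hence M_0 = 0, M_1 = 75/2, M_2 = 0.

37.5000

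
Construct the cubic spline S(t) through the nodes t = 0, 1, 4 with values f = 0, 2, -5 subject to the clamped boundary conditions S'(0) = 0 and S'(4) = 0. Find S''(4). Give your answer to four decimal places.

5.5833

Put M_i = S'' at the i-th knot. Here h = (1, 3) and Δ = (2, -7/3), so the interior equations h_(i-1)·M_(i-1) + 2(h_(i-1)+h_i)·M_i + h_i·M_(i+1) = 6(Δ_i − Δ_(i-1)) read
  1·M_0 + 8·M_1 + 3·M_2 = 6(Δ_1 - Δ_0) = -26
Clamped end conditions give two more equations: 2h_0·M_0 + h_0·M_1 = 6(Δ_0 - S'(0)) = 12 and h_1·M_1 + 2h_1·M_2 = 6(S'(4) - Δ_1) = 14.
Hence M_0 = 37/4, M_1 = -13/2, M_2 = 67/12.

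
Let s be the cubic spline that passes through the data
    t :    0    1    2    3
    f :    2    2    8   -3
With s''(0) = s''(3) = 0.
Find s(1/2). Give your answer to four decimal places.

0.9750

Put σ_i = s'' at the i-th knot. Here h = (1, 1, 1) and Δ = (0, 6, -11), so the interior equations h_(i-1)·σ_(i-1) + 2(h_(i-1)+h_i)·σ_i + h_i·σ_(i+1) = 6(Δ_i − Δ_(i-1)) read
  1·σ_0 + 4·σ_1 + 1·σ_2 = 6(Δ_1 - Δ_0) = 36
  1·σ_1 + 4·σ_2 + 1·σ_3 = 6(Δ_2 - Δ_1) = -102
Natural end conditions: σ_0 = σ_3 = 0.
Solving the tridiagonal system: σ_0 = 0, σ_1 = 82/5, σ_2 = -148/5, σ_3 = 0.
On [0, 1], s(t) = 2 - 41/15·t + 0·t² + 41/15·t³.
With t = 1/2: s(1/2) = 39/40.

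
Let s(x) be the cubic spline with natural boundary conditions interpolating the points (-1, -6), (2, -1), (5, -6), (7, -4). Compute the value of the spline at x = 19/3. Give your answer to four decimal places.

Put m_i = s'' at the i-th knot. Here h = (3, 3, 2) and Δ = (5/3, -5/3, 1), so the interior equations h_(i-1)·m_(i-1) + 2(h_(i-1)+h_i)·m_i + h_i·m_(i+1) = 6(Δ_i − Δ_(i-1)) read
  3·m_0 + 12·m_1 + 3·m_2 = 6(Δ_1 - Δ_0) = -20
  3·m_1 + 10·m_2 + 2·m_3 = 6(Δ_2 - Δ_1) = 16
Natural end conditions: m_0 = m_3 = 0.
Forward elimination and back-substitution give m_0 = 0, m_1 = -248/111, m_2 = 84/37, m_3 = 0.
On [5, 7], s(x) = -6 - 19/37·(x - 5) + 42/37·(x - 5)² - 7/37·(x - 5)³.
With (x - 5) = 4/3: s(19/3) = -5110/999.

-5.1151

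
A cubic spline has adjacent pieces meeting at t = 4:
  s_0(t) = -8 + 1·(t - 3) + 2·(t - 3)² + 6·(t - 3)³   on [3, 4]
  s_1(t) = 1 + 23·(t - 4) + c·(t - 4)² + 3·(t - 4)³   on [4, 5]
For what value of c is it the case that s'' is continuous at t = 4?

20

s_0''(t) = 4 + 36·(t - 3), so s_0''(4) = 40. On the right, s_1''(4) = 2c, so c = 20.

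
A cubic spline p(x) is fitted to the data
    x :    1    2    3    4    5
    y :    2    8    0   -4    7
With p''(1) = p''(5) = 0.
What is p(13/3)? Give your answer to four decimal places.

-1.6230

Let σ_i = p''(x_i). Step sizes h_i = 1, 1, 1, 1; slopes of the chords Δ_i = (y_(i+1) - y_i)/h_i = 6, -8, -4, 11.
  1·σ_0 + 4·σ_1 + 1·σ_2 = 6(Δ_1 - Δ_0) = -84
  1·σ_1 + 4·σ_2 + 1·σ_3 = 6(Δ_2 - Δ_1) = 24
  1·σ_2 + 4·σ_3 + 1·σ_4 = 6(Δ_3 - Δ_2) = 90
Natural end conditions: σ_0 = σ_4 = 0.
Solving the tridiagonal system: σ_0 = 0, σ_1 = -633/28, σ_2 = 45/7, σ_3 = 585/28, σ_4 = 0.
On [4, 5], p(x) = -4 + 113/28·(x - 4) + 585/56·(x - 4)² - 195/56·(x - 4)³.
With (x - 4) = 1/3: p(13/3) = -409/252.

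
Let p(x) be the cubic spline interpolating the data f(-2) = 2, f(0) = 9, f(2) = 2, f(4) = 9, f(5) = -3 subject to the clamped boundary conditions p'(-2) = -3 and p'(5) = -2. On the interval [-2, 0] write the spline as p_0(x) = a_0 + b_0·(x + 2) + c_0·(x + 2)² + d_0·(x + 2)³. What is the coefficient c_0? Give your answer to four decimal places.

8.1831

With M_i denoting the second derivative at x_i, h_i = 2, 2, 2, 1, and Δ_i = (y_(i+1) − y_i)/h_i = 7/2, -7/2, 7/2, -12:
  2·M_0 + 8·M_1 + 2·M_2 = 6(Δ_1 - Δ_0) = -42
  2·M_1 + 8·M_2 + 2·M_3 = 6(Δ_2 - Δ_1) = 42
  2·M_2 + 6·M_3 + 1·M_4 = 6(Δ_3 - Δ_2) = -93
Clamped end conditions give two more equations: 2h_0·M_0 + h_0·M_1 = 6(Δ_0 - p'(-2)) = 39 and h_3·M_3 + 2h_3·M_4 = 6(p'(5) - Δ_3) = 60.
Solving: M_0 = 2815/172, M_1 = -569/43, M_2 = 2677/172, M_3 = -1205/43, M_4 = 3785/86.
On [-2, 0], with p_0(x) = a_0 + b_0·(x + 2) + c_0·(x + 2)² + d_0·(x + 2)³: c_0 = M_0/2 = 2815/344, d_0 = (M_1 - M_0)/(6h_0) = -1697/688, b_0 = Δ_0 - h_0(2M_0 + M_1)/6 = -3.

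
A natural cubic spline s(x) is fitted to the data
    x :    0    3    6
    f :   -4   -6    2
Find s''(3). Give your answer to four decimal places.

Put M_i = s'' at the i-th knot. Here h = (3, 3) and Δ = (-2/3, 8/3), so the interior equations h_(i-1)·M_(i-1) + 2(h_(i-1)+h_i)·M_i + h_i·M_(i+1) = 6(Δ_i − Δ_(i-1)) read
  3·M_0 + 12·M_1 + 3·M_2 = 6(Δ_1 - Δ_0) = 20
Natural end conditions: M_0 = M_2 = 0.
Hence M_0 = 0, M_1 = 5/3, M_2 = 0.

1.6667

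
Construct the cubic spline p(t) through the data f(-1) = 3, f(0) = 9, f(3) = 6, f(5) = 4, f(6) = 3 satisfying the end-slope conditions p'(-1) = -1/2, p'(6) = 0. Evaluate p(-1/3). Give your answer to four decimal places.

6.3879

Write M_i for p''(x_i). With h_i = 1, 3, 2, 1 and divided differences Δ_i = 6, -1, -1, -1, the continuity of p' gives the tridiagonal system
  1·M_0 + 8·M_1 + 3·M_2 = 6(Δ_1 - Δ_0) = -42
  3·M_1 + 10·M_2 + 2·M_3 = 6(Δ_2 - Δ_1) = 0
  2·M_2 + 6·M_3 + 1·M_4 = 6(Δ_3 - Δ_2) = 0
Clamped end conditions give two more equations: 2h_0·M_0 + h_0·M_1 = 6(Δ_0 - p'(-1)) = 39 and h_3·M_3 + 2h_3·M_4 = 6(p'(6) - Δ_3) = 6.
Hence M_0 = 3587/148, M_1 = -701/74, M_2 = 471/148, M_3 = -63/37, M_4 = 285/74.
On [-1, 0], p(t) = 3 - 1/2·(t + 1) + 3587/296·(t + 1)² - 1663/296·(t + 1)³.
With (t + 1) = 2/3: p(-1/3) = 12763/1998.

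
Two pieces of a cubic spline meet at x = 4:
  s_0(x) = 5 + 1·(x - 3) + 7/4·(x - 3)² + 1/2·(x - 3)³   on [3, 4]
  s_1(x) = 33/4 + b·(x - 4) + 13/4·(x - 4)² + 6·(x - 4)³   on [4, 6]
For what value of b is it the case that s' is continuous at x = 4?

6

s_0'(x) = 1 + 7/2·(x - 3) + 3/2·(x - 3)², so s_0'(4) = 6. On the right, s_1'(4) = b, so b = 6.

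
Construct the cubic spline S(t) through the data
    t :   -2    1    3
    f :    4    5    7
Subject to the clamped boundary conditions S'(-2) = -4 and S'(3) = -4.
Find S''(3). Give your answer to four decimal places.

Let m_i = S''(x_i). Step sizes h_i = 3, 2; slopes of the chords Δ_i = (y_(i+1) - y_i)/h_i = 1/3, 1.
  3·m_0 + 10·m_1 + 2·m_2 = 6(Δ_1 - Δ_0) = 4
Clamped end conditions give two more equations: 2h_0·m_0 + h_0·m_1 = 6(Δ_0 - S'(-2)) = 26 and h_1·m_1 + 2h_1·m_2 = 6(S'(3) - Δ_1) = -30.
Hence m_0 = 59/15, m_1 = 4/5, m_2 = -79/10.

-7.9000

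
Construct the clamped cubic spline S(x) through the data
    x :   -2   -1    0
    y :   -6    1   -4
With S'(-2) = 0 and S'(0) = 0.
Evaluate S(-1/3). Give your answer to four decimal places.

-2.5926

With σ_i denoting the second derivative at x_i, h_i = 1, 1, and Δ_i = (y_(i+1) − y_i)/h_i = 7, -5:
  1·σ_0 + 4·σ_1 + 1·σ_2 = 6(Δ_1 - Δ_0) = -72
Clamped end conditions give two more equations: 2h_0·σ_0 + h_0·σ_1 = 6(Δ_0 - S'(-2)) = 42 and h_1·σ_1 + 2h_1·σ_2 = 6(S'(0) - Δ_1) = 30.
Solving: σ_0 = 39, σ_1 = -36, σ_2 = 33.
On [-1, 0], S(x) = 1 + 3/2·(x + 1) - 18·(x + 1)² + 23/2·(x + 1)³.
With (x + 1) = 2/3: S(-1/3) = -70/27.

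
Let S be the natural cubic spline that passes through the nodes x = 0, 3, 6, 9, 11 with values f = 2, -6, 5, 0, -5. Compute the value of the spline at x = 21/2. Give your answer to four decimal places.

-3.8530

With m_i denoting the second derivative at x_i, h_i = 3, 3, 3, 2, and Δ_i = (y_(i+1) − y_i)/h_i = -8/3, 11/3, -5/3, -5/2:
  3·m_0 + 12·m_1 + 3·m_2 = 6(Δ_1 - Δ_0) = 38
  3·m_1 + 12·m_2 + 3·m_3 = 6(Δ_2 - Δ_1) = -32
  3·m_2 + 10·m_3 + 2·m_4 = 6(Δ_3 - Δ_2) = -5
Natural end conditions: m_0 = m_4 = 0.
Forward elimination and back-substitution give m_0 = 0, m_1 = 1711/414, m_2 = -800/207, m_3 = 91/138, m_4 = 0.
On [9, 11], S(x) = 0 - 1217/414·(x - 9) + 91/276·(x - 9)² - 91/1656·(x - 9)³.
With (x - 9) = 3/2: S(21/2) = -17015/4416.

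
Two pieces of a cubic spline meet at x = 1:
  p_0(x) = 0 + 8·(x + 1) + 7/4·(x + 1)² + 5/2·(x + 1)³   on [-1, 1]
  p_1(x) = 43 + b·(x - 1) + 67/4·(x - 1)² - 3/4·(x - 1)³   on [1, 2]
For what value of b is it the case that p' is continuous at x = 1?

45

p_0'(x) = 8 + 7/2·(x + 1) + 15/2·(x + 1)², so p_0'(1) = 45. On the right, p_1'(1) = b, so b = 45.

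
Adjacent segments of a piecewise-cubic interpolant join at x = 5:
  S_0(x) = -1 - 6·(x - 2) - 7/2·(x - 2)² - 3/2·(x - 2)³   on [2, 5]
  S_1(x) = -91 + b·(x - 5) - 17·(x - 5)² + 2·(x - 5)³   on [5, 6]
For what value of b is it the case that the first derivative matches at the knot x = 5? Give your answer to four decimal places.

-67.5000

S_0'(x) = -6 - 7·(x - 2) - 9/2·(x - 2)², so S_0'(5) = -135/2. On the right, S_1'(5) = b, so b = -135/2.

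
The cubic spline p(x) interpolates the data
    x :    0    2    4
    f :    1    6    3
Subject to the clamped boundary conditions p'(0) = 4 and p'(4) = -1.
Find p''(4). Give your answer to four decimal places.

Put M_i = p'' at the i-th knot. Here h = (2, 2) and Δ = (5/2, -3/2), so the interior equations h_(i-1)·M_(i-1) + 2(h_(i-1)+h_i)·M_i + h_i·M_(i+1) = 6(Δ_i − Δ_(i-1)) read
  2·M_0 + 8·M_1 + 2·M_2 = 6(Δ_1 - Δ_0) = -24
Clamped end conditions give two more equations: 2h_0·M_0 + h_0·M_1 = 6(Δ_0 - p'(0)) = -9 and h_1·M_1 + 2h_1·M_2 = 6(p'(4) - Δ_1) = 3.
Forward elimination and back-substitution give M_0 = -1/2, M_1 = -7/2, M_2 = 5/2.

2.5000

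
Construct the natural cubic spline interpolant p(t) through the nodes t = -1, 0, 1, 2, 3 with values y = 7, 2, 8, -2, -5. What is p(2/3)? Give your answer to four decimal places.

Put σ_i = p'' at the i-th knot. Here h = (1, 1, 1, 1) and Δ = (-5, 6, -10, -3), so the interior equations h_(i-1)·σ_(i-1) + 2(h_(i-1)+h_i)·σ_i + h_i·σ_(i+1) = 6(Δ_i − Δ_(i-1)) read
  1·σ_0 + 4·σ_1 + 1·σ_2 = 6(Δ_1 - Δ_0) = 66
  1·σ_1 + 4·σ_2 + 1·σ_3 = 6(Δ_2 - Δ_1) = -96
  1·σ_2 + 4·σ_3 + 1·σ_4 = 6(Δ_3 - Δ_2) = 42
Natural end conditions: σ_0 = σ_4 = 0.
Solving the tridiagonal system: σ_0 = 0, σ_1 = 177/7, σ_2 = -246/7, σ_3 = 135/7, σ_4 = 0.
On [0, 1], p(t) = 2 + 24/7·t + 177/14·t² - 141/14·t³.
With t = 2/3: p(2/3) = 436/63.

6.9206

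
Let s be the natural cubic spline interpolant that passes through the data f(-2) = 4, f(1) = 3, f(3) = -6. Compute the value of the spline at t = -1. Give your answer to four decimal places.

Let σ_i = s''(x_i). Step sizes h_i = 3, 2; slopes of the chords Δ_i = (y_(i+1) - y_i)/h_i = -1/3, -9/2.
  3·σ_0 + 10·σ_1 + 2·σ_2 = 6(Δ_1 - Δ_0) = -25
Natural end conditions: σ_0 = σ_2 = 0.
Solving the tridiagonal system: σ_0 = 0, σ_1 = -5/2, σ_2 = 0.
On [-2, 1], s(t) = 4 + 11/12·(t + 2) + 0·(t + 2)² - 5/36·(t + 2)³.
With (t + 2) = 1: s(-1) = 43/9.

4.7778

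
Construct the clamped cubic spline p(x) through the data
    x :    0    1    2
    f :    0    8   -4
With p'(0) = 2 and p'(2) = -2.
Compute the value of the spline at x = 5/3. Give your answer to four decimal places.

-0.8148

Write σ_i for p''(x_i). With h_i = 1, 1 and divided differences Δ_i = 8, -12, the continuity of p' gives the tridiagonal system
  1·σ_0 + 4·σ_1 + 1·σ_2 = 6(Δ_1 - Δ_0) = -120
Clamped end conditions give two more equations: 2h_0·σ_0 + h_0·σ_1 = 6(Δ_0 - p'(0)) = 36 and h_1·σ_1 + 2h_1·σ_2 = 6(p'(2) - Δ_1) = 60.
Hence σ_0 = 46, σ_1 = -56, σ_2 = 58.
On [1, 2], p(x) = 8 - 3·(x - 1) - 28·(x - 1)² + 19·(x - 1)³.
With (x - 1) = 2/3: p(5/3) = -22/27.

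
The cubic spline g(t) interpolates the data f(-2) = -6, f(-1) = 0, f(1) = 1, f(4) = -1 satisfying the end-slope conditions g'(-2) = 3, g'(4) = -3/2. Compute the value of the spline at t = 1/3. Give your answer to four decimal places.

Let M_i = g''(x_i). Step sizes h_i = 1, 2, 3; slopes of the chords Δ_i = (y_(i+1) - y_i)/h_i = 6, 1/2, -2/3.
  1·M_0 + 6·M_1 + 2·M_2 = 6(Δ_1 - Δ_0) = -33
  2·M_1 + 10·M_2 + 3·M_3 = 6(Δ_2 - Δ_1) = -7
Clamped end conditions give two more equations: 2h_0·M_0 + h_0·M_1 = 6(Δ_0 - g'(-2)) = 18 and h_2·M_2 + 2h_2·M_3 = 6(g'(4) - Δ_2) = -5.
Solving the tridiagonal system: M_0 = 745/57, M_1 = -464/57, M_2 = 79/57, M_3 = -29/19.
On [-1, 1], g(t) = 0 + 623/114·(t + 1) - 232/57·(t + 1)² + 181/228·(t + 1)³.
With (t + 1) = 4/3: g(1/3) = 2974/1539.

1.9324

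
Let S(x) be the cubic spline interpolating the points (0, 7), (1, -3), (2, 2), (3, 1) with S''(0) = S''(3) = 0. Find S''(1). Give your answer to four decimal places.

Put σ_i = S'' at the i-th knot. Here h = (1, 1, 1) and Δ = (-10, 5, -1), so the interior equations h_(i-1)·σ_(i-1) + 2(h_(i-1)+h_i)·σ_i + h_i·σ_(i+1) = 6(Δ_i − Δ_(i-1)) read
  1·σ_0 + 4·σ_1 + 1·σ_2 = 6(Δ_1 - Δ_0) = 90
  1·σ_1 + 4·σ_2 + 1·σ_3 = 6(Δ_2 - Δ_1) = -36
Natural end conditions: σ_0 = σ_3 = 0.
Hence σ_0 = 0, σ_1 = 132/5, σ_2 = -78/5, σ_3 = 0.

26.4000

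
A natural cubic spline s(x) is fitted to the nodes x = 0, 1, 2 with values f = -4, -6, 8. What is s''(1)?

Write M_i for s''(x_i). With h_i = 1, 1 and divided differences Δ_i = -2, 14, the continuity of s' gives the tridiagonal system
  1·M_0 + 4·M_1 + 1·M_2 = 6(Δ_1 - Δ_0) = 96
Natural end conditions: M_0 = M_2 = 0.
Solving the tridiagonal system: M_0 = 0, M_1 = 24, M_2 = 0.

24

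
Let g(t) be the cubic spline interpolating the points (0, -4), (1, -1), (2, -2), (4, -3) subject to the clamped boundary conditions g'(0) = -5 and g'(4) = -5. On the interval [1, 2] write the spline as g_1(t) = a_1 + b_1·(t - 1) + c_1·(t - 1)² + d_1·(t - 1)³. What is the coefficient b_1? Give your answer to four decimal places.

3.1136

Write M_i for g''(x_i). With h_i = 1, 1, 2 and divided differences Δ_i = 3, -1, -1/2, the continuity of g' gives the tridiagonal system
  1·M_0 + 4·M_1 + 1·M_2 = 6(Δ_1 - Δ_0) = -24
  1·M_1 + 6·M_2 + 2·M_3 = 6(Δ_2 - Δ_1) = 3
Clamped end conditions give two more equations: 2h_0·M_0 + h_0·M_1 = 6(Δ_0 - g'(0)) = 48 and h_2·M_2 + 2h_2·M_3 = 6(g'(4) - Δ_2) = -27.
Hence M_0 = 699/22, M_1 = -171/11, M_2 = 141/22, M_3 = -219/22.
On [1, 2], with g_1(t) = a_1 + b_1·(t - 1) + c_1·(t - 1)² + d_1·(t - 1)³: c_1 = M_1/2 = -171/22, d_1 = (M_2 - M_1)/(6h_1) = 161/44, b_1 = Δ_1 - h_1(2M_1 + M_2)/6 = 137/44.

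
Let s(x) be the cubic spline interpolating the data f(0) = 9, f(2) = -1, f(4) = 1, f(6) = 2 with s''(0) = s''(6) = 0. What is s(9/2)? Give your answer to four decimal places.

Write σ_i for s''(x_i). With h_i = 2, 2, 2 and divided differences Δ_i = -5, 1, 1/2, the continuity of s' gives the tridiagonal system
  2·σ_0 + 8·σ_1 + 2·σ_2 = 6(Δ_1 - Δ_0) = 36
  2·σ_1 + 8·σ_2 + 2·σ_3 = 6(Δ_2 - Δ_1) = -3
Natural end conditions: σ_0 = σ_3 = 0.
Forward elimination and back-substitution give σ_0 = 0, σ_1 = 49/10, σ_2 = -8/5, σ_3 = 0.
On [4, 6], s(x) = 1 + 47/30·(x - 4) - 4/5·(x - 4)² + 2/15·(x - 4)³.
With (x - 4) = 1/2: s(9/2) = 8/5.

1.6000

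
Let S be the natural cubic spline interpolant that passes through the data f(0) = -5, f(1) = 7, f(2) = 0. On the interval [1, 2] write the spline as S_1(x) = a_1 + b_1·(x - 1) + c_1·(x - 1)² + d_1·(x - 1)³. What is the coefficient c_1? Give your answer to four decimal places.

Write m_i for S''(x_i). With h_i = 1, 1 and divided differences Δ_i = 12, -7, the continuity of S' gives the tridiagonal system
  1·m_0 + 4·m_1 + 1·m_2 = 6(Δ_1 - Δ_0) = -114
Natural end conditions: m_0 = m_2 = 0.
Hence m_0 = 0, m_1 = -57/2, m_2 = 0.
On [1, 2], with S_1(x) = a_1 + b_1·(x - 1) + c_1·(x - 1)² + d_1·(x - 1)³: c_1 = m_1/2 = -57/4, d_1 = (m_2 - m_1)/(6h_1) = 19/4, b_1 = Δ_1 - h_1(2m_1 + m_2)/6 = 5/2.

-14.2500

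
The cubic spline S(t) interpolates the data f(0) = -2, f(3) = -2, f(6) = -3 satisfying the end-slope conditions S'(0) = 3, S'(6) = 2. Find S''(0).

Put σ_i = S'' at the i-th knot. Here h = (3, 3) and Δ = (0, -1/3), so the interior equations h_(i-1)·σ_(i-1) + 2(h_(i-1)+h_i)·σ_i + h_i·σ_(i+1) = 6(Δ_i − Δ_(i-1)) read
  3·σ_0 + 12·σ_1 + 3·σ_2 = 6(Δ_1 - Δ_0) = -2
Clamped end conditions give two more equations: 2h_0·σ_0 + h_0·σ_1 = 6(Δ_0 - S'(0)) = -18 and h_1·σ_1 + 2h_1·σ_2 = 6(S'(6) - Δ_1) = 14.
Solving: σ_0 = -3, σ_1 = 0, σ_2 = 7/3.

-3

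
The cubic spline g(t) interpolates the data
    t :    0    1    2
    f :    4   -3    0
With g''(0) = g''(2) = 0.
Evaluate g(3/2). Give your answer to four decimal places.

-2.4375

Let M_i = g''(x_i). Step sizes h_i = 1, 1; slopes of the chords Δ_i = (y_(i+1) - y_i)/h_i = -7, 3.
  1·M_0 + 4·M_1 + 1·M_2 = 6(Δ_1 - Δ_0) = 60
Natural end conditions: M_0 = M_2 = 0.
Hence M_0 = 0, M_1 = 15, M_2 = 0.
On [1, 2], g(t) = -3 - 2·(t - 1) + 15/2·(t - 1)² - 5/2·(t - 1)³.
With (t - 1) = 1/2: g(3/2) = -39/16.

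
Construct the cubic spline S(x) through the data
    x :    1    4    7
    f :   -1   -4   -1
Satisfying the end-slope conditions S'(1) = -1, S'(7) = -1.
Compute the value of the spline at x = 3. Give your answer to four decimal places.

-3.6667

With m_i denoting the second derivative at x_i, h_i = 3, 3, and Δ_i = (y_(i+1) − y_i)/h_i = -1, 1:
  3·m_0 + 12·m_1 + 3·m_2 = 6(Δ_1 - Δ_0) = 12
Clamped end conditions give two more equations: 2h_0·m_0 + h_0·m_1 = 6(Δ_0 - S'(1)) = 0 and h_1·m_1 + 2h_1·m_2 = 6(S'(7) - Δ_1) = -12.
Hence m_0 = -1, m_1 = 2, m_2 = -3.
On [1, 4], S(x) = -1 - 1·(x - 1) - 1/2·(x - 1)² + 1/6·(x - 1)³.
With (x - 1) = 2: S(3) = -11/3.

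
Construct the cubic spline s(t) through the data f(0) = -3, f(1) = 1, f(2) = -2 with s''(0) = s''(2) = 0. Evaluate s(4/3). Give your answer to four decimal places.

0.6481

Write σ_i for s''(x_i). With h_i = 1, 1 and divided differences Δ_i = 4, -3, the continuity of s' gives the tridiagonal system
  1·σ_0 + 4·σ_1 + 1·σ_2 = 6(Δ_1 - Δ_0) = -42
Natural end conditions: σ_0 = σ_2 = 0.
Solving the tridiagonal system: σ_0 = 0, σ_1 = -21/2, σ_2 = 0.
On [1, 2], s(t) = 1 + 1/2·(t - 1) - 21/4·(t - 1)² + 7/4·(t - 1)³.
With (t - 1) = 1/3: s(4/3) = 35/54.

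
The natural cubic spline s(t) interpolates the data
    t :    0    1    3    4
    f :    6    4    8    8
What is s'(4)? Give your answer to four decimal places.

-0.6250

With M_i denoting the second derivative at x_i, h_i = 1, 2, 1, and Δ_i = (y_(i+1) − y_i)/h_i = -2, 2, 0:
  1·M_0 + 6·M_1 + 2·M_2 = 6(Δ_1 - Δ_0) = 24
  2·M_1 + 6·M_2 + 1·M_3 = 6(Δ_2 - Δ_1) = -12
Natural end conditions: M_0 = M_3 = 0.
Forward elimination and back-substitution give M_0 = 0, M_1 = 21/4, M_2 = -15/4, M_3 = 0.
On [3, 4], s'(t) = b_2 + 2c_2·(t - 3) + 3d_2·(t - 3)² with b_2 = Δ_2 - h_2(2M_2 + M_3)/6 = 5/4, c_2 = M_2/2 = -15/8, d_2 = (M_3 - M_2)/(6h_2) = 5/8. So s'(4) = -5/8.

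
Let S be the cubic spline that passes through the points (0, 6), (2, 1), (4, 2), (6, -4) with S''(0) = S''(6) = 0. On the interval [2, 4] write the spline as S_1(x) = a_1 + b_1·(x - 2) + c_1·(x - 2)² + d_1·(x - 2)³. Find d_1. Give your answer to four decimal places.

-0.5417

With σ_i denoting the second derivative at x_i, h_i = 2, 2, 2, and Δ_i = (y_(i+1) − y_i)/h_i = -5/2, 1/2, -3:
  2·σ_0 + 8·σ_1 + 2·σ_2 = 6(Δ_1 - Δ_0) = 18
  2·σ_1 + 8·σ_2 + 2·σ_3 = 6(Δ_2 - Δ_1) = -21
Natural end conditions: σ_0 = σ_3 = 0.
Solving the tridiagonal system: σ_0 = 0, σ_1 = 31/10, σ_2 = -17/5, σ_3 = 0.
On [2, 4], with S_1(x) = a_1 + b_1·(x - 2) + c_1·(x - 2)² + d_1·(x - 2)³: c_1 = σ_1/2 = 31/20, d_1 = (σ_2 - σ_1)/(6h_1) = -13/24, b_1 = Δ_1 - h_1(2σ_1 + σ_2)/6 = -13/30.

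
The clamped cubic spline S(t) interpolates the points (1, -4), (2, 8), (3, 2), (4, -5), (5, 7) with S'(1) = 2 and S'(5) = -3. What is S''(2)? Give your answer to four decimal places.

Let m_i = S''(x_i). Step sizes h_i = 1, 1, 1, 1; slopes of the chords Δ_i = (y_(i+1) - y_i)/h_i = 12, -6, -7, 12.
  1·m_0 + 4·m_1 + 1·m_2 = 6(Δ_1 - Δ_0) = -108
  1·m_1 + 4·m_2 + 1·m_3 = 6(Δ_2 - Δ_1) = -6
  1·m_2 + 4·m_3 + 1·m_4 = 6(Δ_3 - Δ_2) = 114
Clamped end conditions give two more equations: 2h_0·m_0 + h_0·m_1 = 6(Δ_0 - S'(1)) = 60 and h_3·m_3 + 2h_3·m_4 = 6(S'(5) - Δ_3) = -90.
Hence m_0 = 689/14, m_1 = -269/7, m_2 = -7/2, m_3 = 325/7, m_4 = -955/14.

-38.4286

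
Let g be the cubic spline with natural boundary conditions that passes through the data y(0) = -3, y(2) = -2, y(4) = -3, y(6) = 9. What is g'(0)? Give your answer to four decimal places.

Let M_i = g''(x_i). Step sizes h_i = 2, 2, 2; slopes of the chords Δ_i = (y_(i+1) - y_i)/h_i = 1/2, -1/2, 6.
  2·M_0 + 8·M_1 + 2·M_2 = 6(Δ_1 - Δ_0) = -6
  2·M_1 + 8·M_2 + 2·M_3 = 6(Δ_2 - Δ_1) = 39
Natural end conditions: M_0 = M_3 = 0.
Forward elimination and back-substitution give M_0 = 0, M_1 = -21/10, M_2 = 27/5, M_3 = 0.
On [0, 2], g'(x) = b_0 + 2c_0·x + 3d_0·x² with b_0 = Δ_0 - h_0(2M_0 + M_1)/6 = 6/5, c_0 = M_0/2 = 0, d_0 = (M_1 - M_0)/(6h_0) = -7/40. So g'(0) = 6/5.

1.2000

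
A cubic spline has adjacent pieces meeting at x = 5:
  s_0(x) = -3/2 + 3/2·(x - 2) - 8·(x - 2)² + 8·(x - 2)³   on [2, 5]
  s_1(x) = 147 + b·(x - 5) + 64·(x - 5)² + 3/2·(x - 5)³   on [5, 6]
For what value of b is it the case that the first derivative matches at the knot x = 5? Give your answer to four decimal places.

169.5000

s_0'(x) = 3/2 - 16·(x - 2) + 24·(x - 2)², so s_0'(5) = 339/2. On the right, s_1'(5) = b, so b = 339/2.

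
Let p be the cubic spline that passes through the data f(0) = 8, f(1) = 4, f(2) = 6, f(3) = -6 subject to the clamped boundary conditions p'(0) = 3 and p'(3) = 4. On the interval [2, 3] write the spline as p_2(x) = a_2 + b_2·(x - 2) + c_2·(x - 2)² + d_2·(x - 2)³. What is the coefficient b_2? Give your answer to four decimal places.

-8.4667

Let M_i = p''(x_i). Step sizes h_i = 1, 1, 1; slopes of the chords Δ_i = (y_(i+1) - y_i)/h_i = -4, 2, -12.
  1·M_0 + 4·M_1 + 1·M_2 = 6(Δ_1 - Δ_0) = 36
  1·M_1 + 4·M_2 + 1·M_3 = 6(Δ_2 - Δ_1) = -84
Clamped end conditions give two more equations: 2h_0·M_0 + h_0·M_1 = 6(Δ_0 - p'(0)) = -42 and h_2·M_2 + 2h_2·M_3 = 6(p'(3) - Δ_2) = 96.
Forward elimination and back-substitution give M_0 = -536/15, M_1 = 442/15, M_2 = -692/15, M_3 = 1066/15.
On [2, 3], with p_2(x) = a_2 + b_2·(x - 2) + c_2·(x - 2)² + d_2·(x - 2)³: c_2 = M_2/2 = -346/15, d_2 = (M_3 - M_2)/(6h_2) = 293/15, b_2 = Δ_2 - h_2(2M_2 + M_3)/6 = -127/15.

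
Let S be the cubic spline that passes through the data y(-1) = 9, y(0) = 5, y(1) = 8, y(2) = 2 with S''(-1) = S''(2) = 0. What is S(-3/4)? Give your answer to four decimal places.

Let M_i = S''(x_i). Step sizes h_i = 1, 1, 1; slopes of the chords Δ_i = (y_(i+1) - y_i)/h_i = -4, 3, -6.
  1·M_0 + 4·M_1 + 1·M_2 = 6(Δ_1 - Δ_0) = 42
  1·M_1 + 4·M_2 + 1·M_3 = 6(Δ_2 - Δ_1) = -54
Natural end conditions: M_0 = M_3 = 0.
Solving the tridiagonal system: M_0 = 0, M_1 = 74/5, M_2 = -86/5, M_3 = 0.
On [-1, 0], S(x) = 9 - 97/15·(x + 1) + 0·(x + 1)² + 37/15·(x + 1)³.
With (x + 1) = 1/4: S(-3/4) = 475/64.

7.4219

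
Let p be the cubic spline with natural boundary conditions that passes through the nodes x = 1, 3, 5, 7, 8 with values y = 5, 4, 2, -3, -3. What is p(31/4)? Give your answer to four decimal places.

-3.1229

Write m_i for p''(x_i). With h_i = 2, 2, 2, 1 and divided differences Δ_i = -1/2, -1, -5/2, 0, the continuity of p' gives the tridiagonal system
  2·m_0 + 8·m_1 + 2·m_2 = 6(Δ_1 - Δ_0) = -3
  2·m_1 + 8·m_2 + 2·m_3 = 6(Δ_2 - Δ_1) = -9
  2·m_2 + 6·m_3 + 1·m_4 = 6(Δ_3 - Δ_2) = 15
Natural end conditions: m_0 = m_4 = 0.
Solving: m_0 = 0, m_1 = 9/82, m_2 = -159/82, m_3 = 129/41, m_4 = 0.
On [7, 8], p(x) = -3 - 43/41·(x - 7) + 129/82·(x - 7)² - 43/82·(x - 7)³.
With (x - 7) = 3/4: p(31/4) = -16389/5248.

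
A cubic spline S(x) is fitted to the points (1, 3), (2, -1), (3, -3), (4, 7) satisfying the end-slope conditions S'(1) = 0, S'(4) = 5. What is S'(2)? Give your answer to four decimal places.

-6.0667

Let m_i = S''(x_i). Step sizes h_i = 1, 1, 1; slopes of the chords Δ_i = (y_(i+1) - y_i)/h_i = -4, -2, 10.
  1·m_0 + 4·m_1 + 1·m_2 = 6(Δ_1 - Δ_0) = 12
  1·m_1 + 4·m_2 + 1·m_3 = 6(Δ_2 - Δ_1) = 72
Clamped end conditions give two more equations: 2h_0·m_0 + h_0·m_1 = 6(Δ_0 - S'(1)) = -24 and h_2·m_2 + 2h_2·m_3 = 6(S'(4) - Δ_2) = -30.
Solving the tridiagonal system: m_0 = -178/15, m_1 = -4/15, m_2 = 374/15, m_3 = -412/15.
On [2, 3], S'(x) = b_1 + 2c_1·(x - 2) + 3d_1·(x - 2)² with b_1 = Δ_1 - h_1(2m_1 + m_2)/6 = -91/15, c_1 = m_1/2 = -2/15, d_1 = (m_2 - m_1)/(6h_1) = 21/5. So S'(2) = -91/15.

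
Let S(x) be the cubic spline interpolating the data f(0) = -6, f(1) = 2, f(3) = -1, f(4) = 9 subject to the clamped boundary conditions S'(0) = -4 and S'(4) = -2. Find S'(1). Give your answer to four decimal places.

7.1286

With M_i denoting the second derivative at x_i, h_i = 1, 2, 1, and Δ_i = (y_(i+1) − y_i)/h_i = 8, -3/2, 10:
  1·M_0 + 6·M_1 + 2·M_2 = 6(Δ_1 - Δ_0) = -57
  2·M_1 + 6·M_2 + 1·M_3 = 6(Δ_2 - Δ_1) = 69
Clamped end conditions give two more equations: 2h_0·M_0 + h_0·M_1 = 6(Δ_0 - S'(0)) = 72 and h_2·M_2 + 2h_2·M_3 = 6(S'(4) - Δ_2) = -72.
Forward elimination and back-substitution give M_0 = 1741/35, M_1 = -962/35, M_2 = 1018/35, M_3 = -1769/35.
On [1, 3], S'(x) = b_1 + 2c_1·(x - 1) + 3d_1·(x - 1)² with b_1 = Δ_1 - h_1(2M_1 + M_2)/6 = 499/70, c_1 = M_1/2 = -481/35, d_1 = (M_2 - M_1)/(6h_1) = 33/7. So S'(1) = 499/70.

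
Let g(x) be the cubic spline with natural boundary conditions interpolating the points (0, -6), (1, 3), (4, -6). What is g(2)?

5

Let M_i = g''(x_i). Step sizes h_i = 1, 3; slopes of the chords Δ_i = (y_(i+1) - y_i)/h_i = 9, -3.
  1·M_0 + 8·M_1 + 3·M_2 = 6(Δ_1 - Δ_0) = -72
Natural end conditions: M_0 = M_2 = 0.
Forward elimination and back-substitution give M_0 = 0, M_1 = -9, M_2 = 0.
On [1, 4], g(x) = 3 + 6·(x - 1) - 9/2·(x - 1)² + 1/2·(x - 1)³.
With (x - 1) = 1: g(2) = 5.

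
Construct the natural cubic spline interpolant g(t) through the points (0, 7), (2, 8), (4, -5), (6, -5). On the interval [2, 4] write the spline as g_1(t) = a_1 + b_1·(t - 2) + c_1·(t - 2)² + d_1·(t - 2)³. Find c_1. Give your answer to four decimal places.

Put m_i = g'' at the i-th knot. Here h = (2, 2, 2) and Δ = (1/2, -13/2, 0), so the interior equations h_(i-1)·m_(i-1) + 2(h_(i-1)+h_i)·m_i + h_i·m_(i+1) = 6(Δ_i − Δ_(i-1)) read
  2·m_0 + 8·m_1 + 2·m_2 = 6(Δ_1 - Δ_0) = -42
  2·m_1 + 8·m_2 + 2·m_3 = 6(Δ_2 - Δ_1) = 39
Natural end conditions: m_0 = m_3 = 0.
Forward elimination and back-substitution give m_0 = 0, m_1 = -69/10, m_2 = 33/5, m_3 = 0.
On [2, 4], with g_1(t) = a_1 + b_1·(t - 2) + c_1·(t - 2)² + d_1·(t - 2)³: c_1 = m_1/2 = -69/20, d_1 = (m_2 - m_1)/(6h_1) = 9/8, b_1 = Δ_1 - h_1(2m_1 + m_2)/6 = -41/10.

-3.4500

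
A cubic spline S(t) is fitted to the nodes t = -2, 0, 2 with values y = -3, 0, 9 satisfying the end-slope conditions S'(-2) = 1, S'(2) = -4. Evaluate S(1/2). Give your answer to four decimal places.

3.2578

With m_i denoting the second derivative at x_i, h_i = 2, 2, and Δ_i = (y_(i+1) − y_i)/h_i = 3/2, 9/2:
  2·m_0 + 8·m_1 + 2·m_2 = 6(Δ_1 - Δ_0) = 18
Clamped end conditions give two more equations: 2h_0·m_0 + h_0·m_1 = 6(Δ_0 - S'(-2)) = 3 and h_1·m_1 + 2h_1·m_2 = 6(S'(2) - Δ_1) = -51.
Forward elimination and back-substitution give m_0 = -11/4, m_1 = 7, m_2 = -65/4.
On [0, 2], S(t) = 0 + 21/4·t + 7/2·t² - 31/16·t³.
With t = 1/2: S(1/2) = 417/128.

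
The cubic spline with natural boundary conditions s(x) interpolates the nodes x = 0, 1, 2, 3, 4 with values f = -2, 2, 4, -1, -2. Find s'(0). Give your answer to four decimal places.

Let σ_i = s''(x_i). Step sizes h_i = 1, 1, 1, 1; slopes of the chords Δ_i = (y_(i+1) - y_i)/h_i = 4, 2, -5, -1.
  1·σ_0 + 4·σ_1 + 1·σ_2 = 6(Δ_1 - Δ_0) = -12
  1·σ_1 + 4·σ_2 + 1·σ_3 = 6(Δ_2 - Δ_1) = -42
  1·σ_2 + 4·σ_3 + 1·σ_4 = 6(Δ_3 - Δ_2) = 24
Natural end conditions: σ_0 = σ_4 = 0.
Solving: σ_0 = 0, σ_1 = 3/14, σ_2 = -90/7, σ_3 = 129/14, σ_4 = 0.
On [0, 1], s'(x) = b_0 + 2c_0·x + 3d_0·x² with b_0 = Δ_0 - h_0(2σ_0 + σ_1)/6 = 111/28, c_0 = σ_0/2 = 0, d_0 = (σ_1 - σ_0)/(6h_0) = 1/28. So s'(0) = 111/28.

3.9643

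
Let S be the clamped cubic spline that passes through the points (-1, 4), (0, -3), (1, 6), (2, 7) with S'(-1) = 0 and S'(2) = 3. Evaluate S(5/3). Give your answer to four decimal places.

With σ_i denoting the second derivative at x_i, h_i = 1, 1, 1, and Δ_i = (y_(i+1) − y_i)/h_i = -7, 9, 1:
  1·σ_0 + 4·σ_1 + 1·σ_2 = 6(Δ_1 - Δ_0) = 96
  1·σ_1 + 4·σ_2 + 1·σ_3 = 6(Δ_2 - Δ_1) = -48
Clamped end conditions give two more equations: 2h_0·σ_0 + h_0·σ_1 = 6(Δ_0 - S'(-1)) = -42 and h_2·σ_2 + 2h_2·σ_3 = 6(S'(2) - Δ_2) = 12.
Solving the tridiagonal system: σ_0 = -208/5, σ_1 = 206/5, σ_2 = -136/5, σ_3 = 98/5.
On [1, 2], S(t) = 6 + 34/5·(t - 1) - 68/5·(t - 1)² + 39/5·(t - 1)³.
With (t - 1) = 2/3: S(5/3) = 34/5.

6.8000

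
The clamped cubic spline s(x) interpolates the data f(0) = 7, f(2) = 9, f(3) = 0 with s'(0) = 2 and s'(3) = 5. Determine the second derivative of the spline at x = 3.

Put M_i = s'' at the i-th knot. Here h = (2, 1) and Δ = (1, -9), so the interior equations h_(i-1)·M_(i-1) + 2(h_(i-1)+h_i)·M_i + h_i·M_(i+1) = 6(Δ_i − Δ_(i-1)) read
  2·M_0 + 6·M_1 + 1·M_2 = 6(Δ_1 - Δ_0) = -60
Clamped end conditions give two more equations: 2h_0·M_0 + h_0·M_1 = 6(Δ_0 - s'(0)) = -6 and h_1·M_1 + 2h_1·M_2 = 6(s'(3) - Δ_1) = 84.
Solving the tridiagonal system: M_0 = 19/2, M_1 = -22, M_2 = 53.

53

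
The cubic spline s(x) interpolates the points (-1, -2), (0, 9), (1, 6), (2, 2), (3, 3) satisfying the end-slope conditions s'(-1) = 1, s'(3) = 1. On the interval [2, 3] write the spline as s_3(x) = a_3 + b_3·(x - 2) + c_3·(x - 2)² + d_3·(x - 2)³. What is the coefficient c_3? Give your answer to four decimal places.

Write M_i for s''(x_i). With h_i = 1, 1, 1, 1 and divided differences Δ_i = 11, -3, -4, 1, the continuity of s' gives the tridiagonal system
  1·M_0 + 4·M_1 + 1·M_2 = 6(Δ_1 - Δ_0) = -84
  1·M_1 + 4·M_2 + 1·M_3 = 6(Δ_2 - Δ_1) = -6
  1·M_2 + 4·M_3 + 1·M_4 = 6(Δ_3 - Δ_2) = 30
Clamped end conditions give two more equations: 2h_0·M_0 + h_0·M_1 = 6(Δ_0 - s'(-1)) = 60 and h_3·M_3 + 2h_3·M_4 = 6(s'(3) - Δ_3) = 0.
Hence M_0 = 1317/28, M_1 = -477/14, M_2 = 21/4, M_3 = 99/14, M_4 = -99/28.
On [2, 3], with s_3(x) = a_3 + b_3·(x - 2) + c_3·(x - 2)² + d_3·(x - 2)³: c_3 = M_3/2 = 99/28, d_3 = (M_4 - M_3)/(6h_3) = -99/56, b_3 = Δ_3 - h_3(2M_3 + M_4)/6 = -43/56.

3.5357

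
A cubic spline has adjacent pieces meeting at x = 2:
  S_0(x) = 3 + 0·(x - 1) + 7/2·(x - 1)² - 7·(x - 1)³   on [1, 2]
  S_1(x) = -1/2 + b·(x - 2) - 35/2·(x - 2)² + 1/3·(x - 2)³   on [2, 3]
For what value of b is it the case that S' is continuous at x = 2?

-14

S_0'(x) = 0 + 7·(x - 1) - 21·(x - 1)², so S_0'(2) = -14. On the right, S_1'(2) = b, so b = -14.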